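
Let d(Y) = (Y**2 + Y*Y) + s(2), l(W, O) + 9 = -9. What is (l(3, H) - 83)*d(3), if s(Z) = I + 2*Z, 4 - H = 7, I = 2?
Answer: -2424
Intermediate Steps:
H = -3 (H = 4 - 1*7 = 4 - 7 = -3)
l(W, O) = -18 (l(W, O) = -9 - 9 = -18)
s(Z) = 2 + 2*Z
d(Y) = 6 + 2*Y**2 (d(Y) = (Y**2 + Y*Y) + (2 + 2*2) = (Y**2 + Y**2) + (2 + 4) = 2*Y**2 + 6 = 6 + 2*Y**2)
(l(3, H) - 83)*d(3) = (-18 - 83)*(6 + 2*3**2) = -101*(6 + 2*9) = -101*(6 + 18) = -101*24 = -2424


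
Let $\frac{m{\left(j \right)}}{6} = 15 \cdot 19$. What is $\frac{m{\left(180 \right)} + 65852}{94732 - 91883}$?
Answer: $\frac{166}{7} \approx 23.714$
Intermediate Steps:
$m{\left(j \right)} = 1710$ ($m{\left(j \right)} = 6 \cdot 15 \cdot 19 = 6 \cdot 285 = 1710$)
$\frac{m{\left(180 \right)} + 65852}{94732 - 91883} = \frac{1710 + 65852}{94732 - 91883} = \frac{67562}{2849} = 67562 \cdot \frac{1}{2849} = \frac{166}{7}$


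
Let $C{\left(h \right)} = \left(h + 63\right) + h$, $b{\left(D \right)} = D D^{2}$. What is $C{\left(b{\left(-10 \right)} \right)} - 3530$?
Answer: $-5467$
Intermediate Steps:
$b{\left(D \right)} = D^{3}$
$C{\left(h \right)} = 63 + 2 h$ ($C{\left(h \right)} = \left(63 + h\right) + h = 63 + 2 h$)
$C{\left(b{\left(-10 \right)} \right)} - 3530 = \left(63 + 2 \left(-10\right)^{3}\right) - 3530 = \left(63 + 2 \left(-1000\right)\right) - 3530 = \left(63 - 2000\right) - 3530 = -1937 - 3530 = -5467$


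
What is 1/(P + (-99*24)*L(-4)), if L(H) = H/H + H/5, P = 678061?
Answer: 5/3387929 ≈ 1.4758e-6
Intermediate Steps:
L(H) = 1 + H/5 (L(H) = 1 + H*(⅕) = 1 + H/5)
1/(P + (-99*24)*L(-4)) = 1/(678061 + (-99*24)*(1 + (⅕)*(-4))) = 1/(678061 - 2376*(1 - ⅘)) = 1/(678061 - 2376*⅕) = 1/(678061 - 2376/5) = 1/(3387929/5) = 5/3387929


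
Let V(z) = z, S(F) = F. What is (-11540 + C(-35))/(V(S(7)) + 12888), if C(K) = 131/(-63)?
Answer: -727151/812385 ≈ -0.89508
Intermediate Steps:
C(K) = -131/63 (C(K) = 131*(-1/63) = -131/63)
(-11540 + C(-35))/(V(S(7)) + 12888) = (-11540 - 131/63)/(7 + 12888) = -727151/63/12895 = -727151/63*1/12895 = -727151/812385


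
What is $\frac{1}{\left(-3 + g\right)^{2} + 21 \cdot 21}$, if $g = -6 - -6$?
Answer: $\frac{1}{450} \approx 0.0022222$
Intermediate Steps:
$g = 0$ ($g = -6 + 6 = 0$)
$\frac{1}{\left(-3 + g\right)^{2} + 21 \cdot 21} = \frac{1}{\left(-3 + 0\right)^{2} + 21 \cdot 21} = \frac{1}{\left(-3\right)^{2} + 441} = \frac{1}{9 + 441} = \frac{1}{450}$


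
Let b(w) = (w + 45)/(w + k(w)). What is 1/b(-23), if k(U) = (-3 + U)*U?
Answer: 575/22 ≈ 26.136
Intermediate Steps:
k(U) = U*(-3 + U)
b(w) = (45 + w)/(w + w*(-3 + w)) (b(w) = (w + 45)/(w + w*(-3 + w)) = (45 + w)/(w + w*(-3 + w)))
1/b(-23) = 1/((45 - 23)/((-23)*(-2 - 23))) = 1/(-1/23*22/(-25)) = 1/(-1/23*(-1/25)*22) = 1/(22/575) = 575/22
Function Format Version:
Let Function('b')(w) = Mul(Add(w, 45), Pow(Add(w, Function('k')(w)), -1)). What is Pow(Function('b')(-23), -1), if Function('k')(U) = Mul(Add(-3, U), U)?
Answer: Rational(575, 22) ≈ 26.136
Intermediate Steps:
Function('k')(U) = Mul(U, Add(-3, U))
Function('b')(w) = Mul(Pow(Add(w, Mul(w, Add(-3, w))), -1), Add(45, w)) (Function('b')(w) = Mul(Add(w, 45), Pow(Add(w, Mul(w, Add(-3, w))), -1)) = Mul(Add(45, w), Pow(Add(w, Mul(w, Add(-3, w))), -1)) = Mul(Pow(Add(w, Mul(w, Add(-3, w))), -1), Add(45, w)))
Pow(Function('b')(-23), -1) = Pow(Mul(Pow(-23, -1), Pow(Add(-2, -23), -1), Add(45, -23)), -1) = Pow(Mul(Rational(-1, 23), Pow(-25, -1), 22), -1) = Pow(Mul(Rational(-1, 23), Rational(-1, 25), 22), -1) = Pow(Rational(22, 575), -1) = Rational(575, 22)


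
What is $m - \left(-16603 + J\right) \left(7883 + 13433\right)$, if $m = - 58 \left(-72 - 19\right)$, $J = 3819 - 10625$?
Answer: $498991522$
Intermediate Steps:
$J = -6806$ ($J = 3819 - 10625 = -6806$)
$m = 5278$ ($m = \left(-58\right) \left(-91\right) = 5278$)
$m - \left(-16603 + J\right) \left(7883 + 13433\right) = 5278 - \left(-16603 - 6806\right) \left(7883 + 13433\right) = 5278 - \left(-23409\right) 21316 = 5278 - -498986244 = 5278 + 498986244 = 498991522$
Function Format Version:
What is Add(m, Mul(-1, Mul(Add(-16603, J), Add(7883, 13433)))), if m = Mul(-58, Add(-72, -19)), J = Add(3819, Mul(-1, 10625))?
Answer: 498991522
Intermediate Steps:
J = -6806 (J = Add(3819, -10625) = -6806)
m = 5278 (m = Mul(-58, -91) = 5278)
Add(m, Mul(-1, Mul(Add(-16603, J), Add(7883, 13433)))) = Add(5278, Mul(-1, Mul(Add(-16603, -6806), Add(7883, 13433)))) = Add(5278, Mul(-1, Mul(-23409, 21316))) = Add(5278, Mul(-1, -498986244)) = Add(5278, 498986244) = 498991522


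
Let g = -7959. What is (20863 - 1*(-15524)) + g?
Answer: 28428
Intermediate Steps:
(20863 - 1*(-15524)) + g = (20863 - 1*(-15524)) - 7959 = (20863 + 15524) - 7959 = 36387 - 7959 = 28428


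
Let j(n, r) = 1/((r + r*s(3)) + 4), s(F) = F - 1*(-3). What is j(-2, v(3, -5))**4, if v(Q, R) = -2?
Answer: 1/10000 ≈ 0.00010000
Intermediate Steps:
s(F) = 3 + F (s(F) = F + 3 = 3 + F)
j(n, r) = 1/(4 + 7*r) (j(n, r) = 1/((r + r*(3 + 3)) + 4) = 1/((r + r*6) + 4) = 1/((r + 6*r) + 4) = 1/(7*r + 4) = 1/(4 + 7*r))
j(-2, v(3, -5))**4 = (1/(4 + 7*(-2)))**4 = (1/(4 - 14))**4 = (1/(-10))**4 = (-1/10)**4 = 1/10000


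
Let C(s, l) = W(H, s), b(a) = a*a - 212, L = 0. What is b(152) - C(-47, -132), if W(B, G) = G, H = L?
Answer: 22939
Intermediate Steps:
b(a) = -212 + a² (b(a) = a² - 212 = -212 + a²)
H = 0
C(s, l) = s
b(152) - C(-47, -132) = (-212 + 152²) - 1*(-47) = (-212 + 23104) + 47 = 22892 + 47 = 22939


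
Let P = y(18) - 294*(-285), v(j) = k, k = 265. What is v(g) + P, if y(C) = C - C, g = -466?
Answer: 84055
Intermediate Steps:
y(C) = 0
v(j) = 265
P = 83790 (P = 0 - 294*(-285) = 0 + 83790 = 83790)
v(g) + P = 265 + 83790 = 84055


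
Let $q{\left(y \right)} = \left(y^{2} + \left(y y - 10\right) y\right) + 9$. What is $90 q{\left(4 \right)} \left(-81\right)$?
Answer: $-357210$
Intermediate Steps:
$q{\left(y \right)} = 9 + y^{2} + y \left(-10 + y^{2}\right)$ ($q{\left(y \right)} = \left(y^{2} + \left(y^{2} - 10\right) y\right) + 9 = \left(y^{2} + \left(-10 + y^{2}\right) y\right) + 9 = \left(y^{2} + y \left(-10 + y^{2}\right)\right) + 9 = 9 + y^{2} + y \left(-10 + y^{2}\right)$)
$90 q{\left(4 \right)} \left(-81\right) = 90 \left(9 + 4^{2} + 4^{3} - 40\right) \left(-81\right) = 90 \left(9 + 16 + 64 - 40\right) \left(-81\right) = 90 \cdot 49 \left(-81\right) = 4410 \left(-81\right) = -357210$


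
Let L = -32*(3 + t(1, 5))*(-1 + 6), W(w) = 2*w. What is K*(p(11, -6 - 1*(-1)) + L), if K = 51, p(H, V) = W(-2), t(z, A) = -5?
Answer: 16116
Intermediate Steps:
p(H, V) = -4 (p(H, V) = 2*(-2) = -4)
L = 320 (L = -32*(3 - 5)*(-1 + 6) = -(-64)*5 = -32*(-10) = 320)
K*(p(11, -6 - 1*(-1)) + L) = 51*(-4 + 320) = 51*316 = 16116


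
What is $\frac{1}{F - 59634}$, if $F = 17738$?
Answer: $- \frac{1}{41896} \approx -2.3869 \cdot 10^{-5}$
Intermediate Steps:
$\frac{1}{F - 59634} = \frac{1}{17738 - 59634} = \frac{1}{-41896} = - \frac{1}{41896}$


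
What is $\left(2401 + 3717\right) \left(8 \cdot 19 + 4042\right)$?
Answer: $25658892$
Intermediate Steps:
$\left(2401 + 3717\right) \left(8 \cdot 19 + 4042\right) = 6118 \left(152 + 4042\right) = 6118 \cdot 4194 = 25658892$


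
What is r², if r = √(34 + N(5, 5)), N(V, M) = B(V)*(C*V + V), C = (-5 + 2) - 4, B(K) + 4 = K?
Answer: 4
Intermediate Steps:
B(K) = -4 + K
C = -7 (C = -3 - 4 = -7)
N(V, M) = -6*V*(-4 + V) (N(V, M) = (-4 + V)*(-7*V + V) = (-4 + V)*(-6*V) = -6*V*(-4 + V))
r = 2 (r = √(34 + 6*5*(4 - 1*5)) = √(34 + 6*5*(4 - 5)) = √(34 + 6*5*(-1)) = √(34 - 30) = √4 = 2)
r² = 2² = 4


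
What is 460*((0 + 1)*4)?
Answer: 1840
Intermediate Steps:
460*((0 + 1)*4) = 460*(1*4) = 460*4 = 1840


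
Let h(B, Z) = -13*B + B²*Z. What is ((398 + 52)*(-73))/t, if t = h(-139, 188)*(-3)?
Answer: 730/242277 ≈ 0.0030131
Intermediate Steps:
h(B, Z) = -13*B + Z*B²
t = -10902465 (t = -139*(-13 - 139*188)*(-3) = -139*(-13 - 26132)*(-3) = -139*(-26145)*(-3) = 3634155*(-3) = -10902465)
((398 + 52)*(-73))/t = ((398 + 52)*(-73))/(-10902465) = (450*(-73))*(-1/10902465) = -32850*(-1/10902465) = 730/242277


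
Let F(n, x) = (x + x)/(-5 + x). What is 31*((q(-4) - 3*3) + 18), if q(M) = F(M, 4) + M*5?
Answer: -589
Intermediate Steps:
F(n, x) = 2*x/(-5 + x) (F(n, x) = (2*x)/(-5 + x) = 2*x/(-5 + x))
q(M) = -8 + 5*M (q(M) = 2*4/(-5 + 4) + M*5 = 2*4/(-1) + 5*M = 2*4*(-1) + 5*M = -8 + 5*M)
31*((q(-4) - 3*3) + 18) = 31*(((-8 + 5*(-4)) - 3*3) + 18) = 31*(((-8 - 20) - 9) + 18) = 31*((-28 - 9) + 18) = 31*(-37 + 18) = 31*(-19) = -589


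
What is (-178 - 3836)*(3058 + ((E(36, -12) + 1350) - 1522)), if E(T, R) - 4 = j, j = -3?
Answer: -11588418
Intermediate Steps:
E(T, R) = 1 (E(T, R) = 4 - 3 = 1)
(-178 - 3836)*(3058 + ((E(36, -12) + 1350) - 1522)) = (-178 - 3836)*(3058 + ((1 + 1350) - 1522)) = -4014*(3058 + (1351 - 1522)) = -4014*(3058 - 171) = -4014*2887 = -11588418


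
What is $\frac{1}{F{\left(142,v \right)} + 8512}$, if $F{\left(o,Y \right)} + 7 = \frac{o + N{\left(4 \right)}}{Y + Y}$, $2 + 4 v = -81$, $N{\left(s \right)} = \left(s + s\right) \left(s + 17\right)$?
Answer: $\frac{83}{705295} \approx 0.00011768$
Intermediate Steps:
$N{\left(s \right)} = 2 s \left(17 + s\right)$
$v = - \frac{83}{4}$ ($v = - \frac{1}{2} + \frac{1}{4} \left(-81\right) = - \frac{1}{2} - \frac{81}{4} = - \frac{83}{4} \approx -20.75$)
$F{\left(o,Y \right)} = -7 + \frac{168 + o}{2 Y}$ ($F{\left(o,Y \right)} = -7 + \frac{o + 2 \cdot 4 \left(17 + 4\right)}{Y + Y} = -7 + \frac{o + 2 \cdot 4 \cdot 21}{2 Y} = -7 + \left(o + 168\right) \frac{1}{2 Y} = -7 + \left(168 + o\right) \frac{1}{2 Y} = -7 + \frac{168 + o}{2 Y}$)
$\frac{1}{F{\left(142,v \right)} + 8512} = \frac{1}{\frac{168 + 142 - - \frac{581}{2}}{2 \left(- \frac{83}{4}\right)} + 8512} = \frac{1}{\frac{1}{2} \left(- \frac{4}{83}\right) \left(168 + 142 + \frac{581}{2}\right) + 8512} = \frac{1}{\frac{1}{2} \left(- \frac{4}{83}\right) \frac{1201}{2} + 8512} = \frac{1}{- \frac{1201}{83} + 8512} = \frac{1}{\frac{705295}{83}} = \frac{83}{705295}$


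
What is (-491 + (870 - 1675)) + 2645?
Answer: 1349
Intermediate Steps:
(-491 + (870 - 1675)) + 2645 = (-491 - 805) + 2645 = -1296 + 2645 = 1349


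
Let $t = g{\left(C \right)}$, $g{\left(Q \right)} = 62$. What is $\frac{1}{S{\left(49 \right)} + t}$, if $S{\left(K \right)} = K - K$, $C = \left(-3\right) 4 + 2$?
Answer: $\frac{1}{62} \approx 0.016129$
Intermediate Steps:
$C = -10$ ($C = -12 + 2 = -10$)
$S{\left(K \right)} = 0$
$t = 62$
$\frac{1}{S{\left(49 \right)} + t} = \frac{1}{0 + 62} = \frac{1}{62}$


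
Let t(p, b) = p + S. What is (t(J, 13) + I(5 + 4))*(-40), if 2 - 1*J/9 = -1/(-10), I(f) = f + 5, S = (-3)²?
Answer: -1604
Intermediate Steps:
S = 9
I(f) = 5 + f
J = 171/10 (J = 18 - (-9)/(-10) = 18 - (-9)*(-1)/10 = 18 - 9*⅒ = 18 - 9/10 = 171/10 ≈ 17.100)
t(p, b) = 9 + p (t(p, b) = p + 9 = 9 + p)
(t(J, 13) + I(5 + 4))*(-40) = ((9 + 171/10) + (5 + (5 + 4)))*(-40) = (261/10 + (5 + 9))*(-40) = (261/10 + 14)*(-40) = (401/10)*(-40) = -1604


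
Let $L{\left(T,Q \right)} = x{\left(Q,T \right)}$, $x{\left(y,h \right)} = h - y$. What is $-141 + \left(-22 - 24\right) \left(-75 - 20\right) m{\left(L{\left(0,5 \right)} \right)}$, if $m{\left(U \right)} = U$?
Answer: $-21991$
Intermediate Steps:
$L{\left(T,Q \right)} = T - Q$
$-141 + \left(-22 - 24\right) \left(-75 - 20\right) m{\left(L{\left(0,5 \right)} \right)} = -141 + \left(-22 - 24\right) \left(-75 - 20\right) \left(0 - 5\right) = -141 + \left(-46\right) \left(-95\right) \left(0 - 5\right) = -141 + 4370 \left(-5\right) = -141 - 21850 = -21991$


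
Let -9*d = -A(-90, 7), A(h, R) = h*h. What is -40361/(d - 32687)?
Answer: 40361/31787 ≈ 1.2697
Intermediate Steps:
A(h, R) = h²
d = 900 (d = -(-1)*(-90)²/9 = -(-1)*8100/9 = -⅑*(-8100) = 900)
-40361/(d - 32687) = -40361/(900 - 32687) = -40361/(-31787) = -40361*(-1/31787) = 40361/31787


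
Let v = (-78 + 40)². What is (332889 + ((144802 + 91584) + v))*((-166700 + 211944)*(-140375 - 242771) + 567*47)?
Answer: -9893431543021025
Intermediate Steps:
v = 1444 (v = (-38)² = 1444)
(332889 + ((144802 + 91584) + v))*((-166700 + 211944)*(-140375 - 242771) + 567*47) = (332889 + ((144802 + 91584) + 1444))*((-166700 + 211944)*(-140375 - 242771) + 567*47) = (332889 + (236386 + 1444))*(45244*(-383146) + 26649) = (332889 + 237830)*(-17335057624 + 26649) = 570719*(-17335030975) = -9893431543021025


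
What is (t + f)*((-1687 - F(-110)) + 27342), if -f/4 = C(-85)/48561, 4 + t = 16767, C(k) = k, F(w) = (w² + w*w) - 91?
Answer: 1258487880118/48561 ≈ 2.5916e+7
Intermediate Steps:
F(w) = -91 + 2*w² (F(w) = (w² + w²) - 91 = 2*w² - 91 = -91 + 2*w²)
t = 16763 (t = -4 + 16767 = 16763)
f = 340/48561 (f = -(-340)/48561 = -4*(-85/48561) = 340/48561 ≈ 0.0070015)
(t + f)*((-1687 - F(-110)) + 27342) = (16763 + 340/48561)*((-1687 - (-91 + 2*(-110)²)) + 27342) = 814028383*((-1687 - (-91 + 2*12100)) + 27342)/48561 = 814028383*((-1687 - (-91 + 24200)) + 27342)/48561 = 814028383*((-1687 - 1*24109) + 27342)/48561 = 814028383*((-1687 - 24109) + 27342)/48561 = 814028383*(-25796 + 27342)/48561 = (814028383/48561)*1546 = 1258487880118/48561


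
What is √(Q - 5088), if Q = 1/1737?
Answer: 13*I*√10092935/579 ≈ 71.33*I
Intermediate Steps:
Q = 1/1737 ≈ 0.00057571
√(Q - 5088) = √(1/1737 - 5088) = √(-8837855/1737) = 13*I*√10092935/579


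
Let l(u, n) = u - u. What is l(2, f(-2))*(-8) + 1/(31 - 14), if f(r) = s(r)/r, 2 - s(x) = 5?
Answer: 1/17 ≈ 0.058824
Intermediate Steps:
s(x) = -3 (s(x) = 2 - 1*5 = 2 - 5 = -3)
f(r) = -3/r
l(u, n) = 0
l(2, f(-2))*(-8) + 1/(31 - 14) = 0*(-8) + 1/(31 - 14) = 0 + 1/17 = 1/17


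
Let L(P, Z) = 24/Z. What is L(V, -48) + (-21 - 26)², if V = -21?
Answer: 4417/2 ≈ 2208.5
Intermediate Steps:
L(V, -48) + (-21 - 26)² = 24/(-48) + (-21 - 26)² = 24*(-1/48) + (-47)² = -½ + 2209 = 4417/2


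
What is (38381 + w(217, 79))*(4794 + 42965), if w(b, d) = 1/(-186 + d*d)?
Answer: 11099046221604/6055 ≈ 1.8330e+9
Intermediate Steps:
w(b, d) = 1/(-186 + d**2)
(38381 + w(217, 79))*(4794 + 42965) = (38381 + 1/(-186 + 79**2))*(4794 + 42965) = (38381 + 1/(-186 + 6241))*47759 = (38381 + 1/6055)*47759 = (232396956/6055)*47759 = 11099046221604/6055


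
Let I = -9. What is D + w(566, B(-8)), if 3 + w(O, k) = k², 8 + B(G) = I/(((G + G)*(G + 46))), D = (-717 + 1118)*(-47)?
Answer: -6944595375/369664 ≈ -18786.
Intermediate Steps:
D = -18847 (D = 401*(-47) = -18847)
B(G) = -8 - 9/(2*G*(46 + G)) (B(G) = -8 - 9*1/((G + 46)*(G + G)) = -8 - 9*1/(2*G*(46 + G)) = -8 - 9/(2*G*(46 + G)))
w(O, k) = -3 + k²
D + w(566, B(-8)) = -18847 + (-3 + ((½)*(-9 - 736*(-8) - 16*(-8)²)/(-8*(46 - 8)))²) = -18847 + (-3 + ((½)*(-⅛)*(-9 + 5888 - 16*64)/38)²) = -18847 + (-3 + ((½)*(-⅛)*(1/38)*(-9 + 5888 - 1024))²) = -18847 + (-3 + ((½)*(-⅛)*(1/38)*4855)²) = -18847 + (-3 + (-4855/608)²) = -18847 + (-3 + 23571025/369664) = -18847 + 22462033/369664 = -6944595375/369664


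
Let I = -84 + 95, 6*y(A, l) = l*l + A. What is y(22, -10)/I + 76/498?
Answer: 1827/913 ≈ 2.0011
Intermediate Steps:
y(A, l) = A/6 + l²/6 (y(A, l) = (l*l + A)/6 = (l² + A)/6 = (A + l²)/6 = A/6 + l²/6)
I = 11
y(22, -10)/I + 76/498 = ((⅙)*22 + (⅙)*(-10)²)/11 + 76/498 = (11/3 + (⅙)*100)*(1/11) + 76*(1/498) = (11/3 + 50/3)*(1/11) + 38/249 = (61/3)*(1/11) + 38/249 = 61/33 + 38/249 = 1827/913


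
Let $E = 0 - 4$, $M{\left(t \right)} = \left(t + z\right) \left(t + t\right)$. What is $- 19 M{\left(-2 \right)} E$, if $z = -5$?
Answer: $2128$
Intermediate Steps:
$M{\left(t \right)} = 2 t \left(-5 + t\right)$ ($M{\left(t \right)} = \left(t - 5\right) \left(t + t\right) = \left(-5 + t\right) 2 t = 2 t \left(-5 + t\right)$)
$E = -4$ ($E = 0 - 4 = -4$)
$- 19 M{\left(-2 \right)} E = - 19 \cdot 2 \left(-2\right) \left(-5 - 2\right) \left(-4\right) = - 19 \cdot 2 \left(-2\right) \left(-7\right) \left(-4\right) = \left(-19\right) 28 \left(-4\right) = \left(-532\right) \left(-4\right) = 2128$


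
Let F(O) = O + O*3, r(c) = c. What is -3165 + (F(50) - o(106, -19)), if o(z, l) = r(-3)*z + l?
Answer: -2628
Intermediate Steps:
F(O) = 4*O (F(O) = O + 3*O = 4*O)
o(z, l) = l - 3*z (o(z, l) = -3*z + l = l - 3*z)
-3165 + (F(50) - o(106, -19)) = -3165 + (4*50 - (-19 - 3*106)) = -3165 + (200 - (-19 - 318)) = -3165 + (200 - 1*(-337)) = -3165 + (200 + 337) = -3165 + 537 = -2628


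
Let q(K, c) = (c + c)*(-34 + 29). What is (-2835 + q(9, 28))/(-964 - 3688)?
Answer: 3115/4652 ≈ 0.66960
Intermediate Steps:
q(K, c) = -10*c (q(K, c) = (2*c)*(-5) = -10*c)
(-2835 + q(9, 28))/(-964 - 3688) = (-2835 - 10*28)/(-964 - 3688) = (-2835 - 280)/(-4652) = -3115*(-1/4652) = 3115/4652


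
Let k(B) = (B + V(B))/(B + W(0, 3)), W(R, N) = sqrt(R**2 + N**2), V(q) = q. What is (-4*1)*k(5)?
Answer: -5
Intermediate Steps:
W(R, N) = sqrt(N**2 + R**2)
k(B) = 2*B/(3 + B) (k(B) = (B + B)/(B + sqrt(3**2 + 0**2)) = (2*B)/(B + sqrt(9 + 0)) = (2*B)/(B + sqrt(9)) = (2*B)/(B + 3) = (2*B)/(3 + B) = 2*B/(3 + B))
(-4*1)*k(5) = (-4*1)*(2*5/(3 + 5)) = -8*5/8 = -4*5/4 = -5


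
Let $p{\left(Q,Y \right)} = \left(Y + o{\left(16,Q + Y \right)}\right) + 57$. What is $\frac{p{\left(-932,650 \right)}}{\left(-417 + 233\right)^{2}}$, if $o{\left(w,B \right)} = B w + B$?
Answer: $- \frac{4087}{33856} \approx -0.12072$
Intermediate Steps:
$o{\left(w,B \right)} = B + B w$
$p{\left(Q,Y \right)} = 57 + 17 Q + 18 Y$ ($p{\left(Q,Y \right)} = \left(Y + \left(Q + Y\right) \left(1 + 16\right)\right) + 57 = \left(Y + \left(Q + Y\right) 17\right) + 57 = \left(Y + \left(17 Q + 17 Y\right)\right) + 57 = \left(17 Q + 18 Y\right) + 57 = 57 + 17 Q + 18 Y$)
$\frac{p{\left(-932,650 \right)}}{\left(-417 + 233\right)^{2}} = \frac{57 + 17 \left(-932\right) + 18 \cdot 650}{\left(-417 + 233\right)^{2}} = \frac{57 - 15844 + 11700}{\left(-184\right)^{2}} = - \frac{4087}{33856}$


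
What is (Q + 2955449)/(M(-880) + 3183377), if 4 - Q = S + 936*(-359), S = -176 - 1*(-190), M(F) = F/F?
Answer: 3291463/3183378 ≈ 1.0340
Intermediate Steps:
M(F) = 1
S = 14 (S = -176 + 190 = 14)
Q = 336014 (Q = 4 - (14 + 936*(-359)) = 4 - (14 - 336024) = 4 - 1*(-336010) = 4 + 336010 = 336014)
(Q + 2955449)/(M(-880) + 3183377) = (336014 + 2955449)/(1 + 3183377) = 3291463/3183378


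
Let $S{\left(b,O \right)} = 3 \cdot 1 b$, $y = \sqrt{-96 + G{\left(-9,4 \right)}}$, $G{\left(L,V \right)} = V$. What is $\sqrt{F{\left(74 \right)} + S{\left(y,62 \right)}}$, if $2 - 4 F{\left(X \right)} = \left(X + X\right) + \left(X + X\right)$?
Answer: $\frac{\sqrt{-294 + 24 i \sqrt{23}}}{2} \approx 1.648 + 8.7302 i$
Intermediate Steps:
$y = 2 i \sqrt{23}$ ($y = \sqrt{-96 + 4} = \sqrt{-92} = 2 i \sqrt{23} \approx 9.5917 i$)
$F{\left(X \right)} = \frac{1}{2} - X$ ($F{\left(X \right)} = \frac{1}{2} - \frac{\left(X + X\right) + \left(X + X\right)}{4} = \frac{1}{2} - \frac{2 X + 2 X}{4} = \frac{1}{2} - \frac{4 X}{4} = \frac{1}{2} - X$)
$S{\left(b,O \right)} = 3 b$
$\sqrt{F{\left(74 \right)} + S{\left(y,62 \right)}} = \sqrt{\left(\frac{1}{2} - 74\right) + 3 \cdot 2 i \sqrt{23}} = \sqrt{\left(\frac{1}{2} - 74\right) + 6 i \sqrt{23}} = \sqrt{- \frac{147}{2} + 6 i \sqrt{23}}$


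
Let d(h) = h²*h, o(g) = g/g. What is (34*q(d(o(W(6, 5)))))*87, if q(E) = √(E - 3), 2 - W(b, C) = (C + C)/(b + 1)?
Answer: 2958*I*√2 ≈ 4183.2*I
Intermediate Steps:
W(b, C) = 2 - 2*C/(1 + b) (W(b, C) = 2 - (C + C)/(b + 1) = 2 - 2*C/(1 + b))
o(g) = 1
d(h) = h³
q(E) = √(-3 + E)
(34*q(d(o(W(6, 5)))))*87 = (34*√(-3 + 1³))*87 = (34*√(-3 + 1))*87 = (34*√(-2))*87 = (34*(I*√2))*87 = (34*I*√2)*87 = 2958*I*√2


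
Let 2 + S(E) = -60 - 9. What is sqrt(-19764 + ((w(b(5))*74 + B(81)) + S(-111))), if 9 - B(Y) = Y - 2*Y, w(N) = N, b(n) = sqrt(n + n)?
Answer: sqrt(-19745 + 74*sqrt(10)) ≈ 139.68*I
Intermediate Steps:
S(E) = -71 (S(E) = -2 + (-60 - 9) = -2 - 69 = -71)
b(n) = sqrt(2)*sqrt(n) (b(n) = sqrt(2*n) = sqrt(2)*sqrt(n))
B(Y) = 9 + Y (B(Y) = 9 - (Y - 2*Y) = 9 - (-1)*Y = 9 + Y)
sqrt(-19764 + ((w(b(5))*74 + B(81)) + S(-111))) = sqrt(-19764 + (((sqrt(2)*sqrt(5))*74 + (9 + 81)) - 71)) = sqrt(-19764 + ((sqrt(10)*74 + 90) - 71)) = sqrt(-19764 + ((74*sqrt(10) + 90) - 71)) = sqrt(-19764 + ((90 + 74*sqrt(10)) - 71)) = sqrt(-19764 + (19 + 74*sqrt(10))) = sqrt(-19745 + 74*sqrt(10))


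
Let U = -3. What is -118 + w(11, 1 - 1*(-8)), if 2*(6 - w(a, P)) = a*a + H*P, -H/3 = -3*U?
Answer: -51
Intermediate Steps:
H = -27 (H = -(-9)*(-3) = -3*9 = -27)
w(a, P) = 6 - a²/2 + 27*P/2 (w(a, P) = 6 - (a*a - 27*P)/2 = 6 - (a² - 27*P)/2 = 6 + (-a²/2 + 27*P/2) = 6 - a²/2 + 27*P/2)
-118 + w(11, 1 - 1*(-8)) = -118 + (6 - ½*11² + 27*(1 - 1*(-8))/2) = -118 + (6 - ½*121 + 27*(1 + 8)/2) = -118 + (6 - 121/2 + (27/2)*9) = -118 + (6 - 121/2 + 243/2) = -118 + 67 = -51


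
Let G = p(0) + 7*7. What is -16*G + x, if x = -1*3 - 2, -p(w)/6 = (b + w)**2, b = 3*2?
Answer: 2667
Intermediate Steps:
b = 6
p(w) = -6*(6 + w)**2
x = -5 (x = -3 - 2 = -5)
G = -167 (G = -6*(6 + 0)**2 + 7*7 = -6*6**2 + 49 = -6*36 + 49 = -216 + 49 = -167)
-16*G + x = -16*(-167) - 5 = 2672 - 5 = 2667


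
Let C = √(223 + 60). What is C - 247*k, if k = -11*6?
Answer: 16302 + √283 ≈ 16319.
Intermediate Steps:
C = √283 ≈ 16.823
k = -66
C - 247*k = √283 - 247*(-66) = √283 + 16302 = 16302 + √283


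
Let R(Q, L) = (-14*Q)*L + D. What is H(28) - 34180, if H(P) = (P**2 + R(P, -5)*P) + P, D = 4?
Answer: 21624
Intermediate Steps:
R(Q, L) = 4 - 14*L*Q (R(Q, L) = (-14*Q)*L + 4 = -14*L*Q + 4 = 4 - 14*L*Q)
H(P) = P + P**2 + P*(4 + 70*P) (H(P) = (P**2 + (4 - 14*(-5)*P)*P) + P = (P**2 + (4 + 70*P)*P) + P = (P**2 + P*(4 + 70*P)) + P = P + P**2 + P*(4 + 70*P))
H(28) - 34180 = 28*(5 + 71*28) - 34180 = 28*(5 + 1988) - 34180 = 28*1993 - 34180 = 55804 - 34180 = 21624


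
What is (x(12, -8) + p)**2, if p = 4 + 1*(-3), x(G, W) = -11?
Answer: 100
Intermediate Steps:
p = 1 (p = 4 - 3 = 1)
(x(12, -8) + p)**2 = (-11 + 1)**2 = (-10)**2 = 100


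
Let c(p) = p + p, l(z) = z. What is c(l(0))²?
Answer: 0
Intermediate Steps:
c(p) = 2*p
c(l(0))² = (2*0)² = 0² = 0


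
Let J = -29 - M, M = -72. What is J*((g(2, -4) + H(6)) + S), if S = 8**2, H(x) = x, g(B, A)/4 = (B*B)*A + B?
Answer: 602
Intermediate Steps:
g(B, A) = 4*B + 4*A*B**2 (g(B, A) = 4*((B*B)*A + B) = 4*(B**2*A + B) = 4*(A*B**2 + B) = 4*(B + A*B**2) = 4*B + 4*A*B**2)
J = 43 (J = -29 - 1*(-72) = -29 + 72 = 43)
S = 64
J*((g(2, -4) + H(6)) + S) = 43*((4*2*(1 - 4*2) + 6) + 64) = 43*((4*2*(1 - 8) + 6) + 64) = 43*((4*2*(-7) + 6) + 64) = 43*((-56 + 6) + 64) = 43*(-50 + 64) = 43*14 = 602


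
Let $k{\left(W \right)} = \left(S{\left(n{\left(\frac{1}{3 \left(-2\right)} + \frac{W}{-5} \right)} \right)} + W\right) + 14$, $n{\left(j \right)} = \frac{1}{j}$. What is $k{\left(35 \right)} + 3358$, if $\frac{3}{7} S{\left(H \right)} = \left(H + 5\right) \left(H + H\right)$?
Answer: $\frac{6293691}{1849} \approx 3403.8$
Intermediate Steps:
$S{\left(H \right)} = \frac{14 H \left(5 + H\right)}{3}$ ($S{\left(H \right)} = \frac{7 \left(H + 5\right) \left(H + H\right)}{3} = \frac{7 \left(5 + H\right) 2 H}{3} = \frac{7 \cdot 2 H \left(5 + H\right)}{3} = \frac{14 H \left(5 + H\right)}{3}$)
$k{\left(W \right)} = 14 + W + \frac{14 \left(5 + \frac{1}{- \frac{1}{6} - \frac{W}{5}}\right)}{3 \left(- \frac{1}{6} - \frac{W}{5}\right)}$ ($k{\left(W \right)} = \left(\frac{14 \left(5 + \frac{1}{\frac{1}{3 \left(-2\right)} + \frac{W}{-5}}\right)}{3 \left(\frac{1}{3 \left(-2\right)} + \frac{W}{-5}\right)} + W\right) + 14 = \left(\frac{14 \left(5 + \frac{1}{\frac{1}{3} \left(- \frac{1}{2}\right) + W \left(- \frac{1}{5}\right)}\right)}{3 \left(\frac{1}{3} \left(- \frac{1}{2}\right) + W \left(- \frac{1}{5}\right)\right)} + W\right) + 14 = \left(\frac{14 \left(5 + \frac{1}{- \frac{1}{6} - \frac{W}{5}}\right)}{3 \left(- \frac{1}{6} - \frac{W}{5}\right)} + W\right) + 14 = \left(W + \frac{14 \left(5 + \frac{1}{- \frac{1}{6} - \frac{W}{5}}\right)}{3 \left(- \frac{1}{6} - \frac{W}{5}\right)}\right) + 14 = 14 + W + \frac{14 \left(5 + \frac{1}{- \frac{1}{6} - \frac{W}{5}}\right)}{3 \left(- \frac{1}{6} - \frac{W}{5}\right)}$)
$k{\left(35 \right)} + 3358 = \frac{700 - 147000 + \left(5 + 6 \cdot 35\right)^{2} \left(14 + 35\right)}{\left(5 + 6 \cdot 35\right)^{2}} + 3358 = \frac{700 - 147000 + \left(5 + 210\right)^{2} \cdot 49}{\left(5 + 210\right)^{2}} + 3358 = \frac{700 - 147000 + 215^{2} \cdot 49}{46225} + 3358 = \frac{700 - 147000 + 46225 \cdot 49}{46225} + 3358 = \frac{700 - 147000 + 2265025}{46225} + 3358 = \frac{1}{46225} \cdot 2118725 + 3358 = \frac{84749}{1849} + 3358 = \frac{6293691}{1849}$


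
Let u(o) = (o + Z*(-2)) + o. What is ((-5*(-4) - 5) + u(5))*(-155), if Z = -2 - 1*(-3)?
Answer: -3565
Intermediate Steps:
Z = 1 (Z = -2 + 3 = 1)
u(o) = -2 + 2*o (u(o) = (o + 1*(-2)) + o = (o - 2) + o = (-2 + o) + o = -2 + 2*o)
((-5*(-4) - 5) + u(5))*(-155) = ((-5*(-4) - 5) + (-2 + 2*5))*(-155) = ((20 - 5) + (-2 + 10))*(-155) = (15 + 8)*(-155) = 23*(-155) = -3565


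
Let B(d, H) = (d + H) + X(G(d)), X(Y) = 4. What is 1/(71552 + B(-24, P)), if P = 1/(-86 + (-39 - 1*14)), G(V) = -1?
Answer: 139/9942947 ≈ 1.3980e-5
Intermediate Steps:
P = -1/139 (P = 1/(-86 + (-39 - 14)) = 1/(-86 - 53) = 1/(-139) = -1/139 ≈ -0.0071942)
B(d, H) = 4 + H + d (B(d, H) = (d + H) + 4 = (H + d) + 4 = 4 + H + d)
1/(71552 + B(-24, P)) = 1/(71552 + (4 - 1/139 - 24)) = 1/(71552 - 2781/139) = 1/(9942947/139) = 139/9942947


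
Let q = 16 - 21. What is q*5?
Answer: -25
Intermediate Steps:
q = -5
q*5 = -5*5 = -25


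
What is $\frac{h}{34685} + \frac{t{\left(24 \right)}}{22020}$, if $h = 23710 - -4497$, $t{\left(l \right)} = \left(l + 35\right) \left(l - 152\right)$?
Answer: $\frac{17958851}{38188185} \approx 0.47027$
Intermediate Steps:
$t{\left(l \right)} = \left(-152 + l\right) \left(35 + l\right)$ ($t{\left(l \right)} = \left(35 + l\right) \left(-152 + l\right) = \left(-152 + l\right) \left(35 + l\right)$)
$h = 28207$ ($h = 23710 + 4497 = 28207$)
$\frac{h}{34685} + \frac{t{\left(24 \right)}}{22020} = \frac{28207}{34685} + \frac{-5320 + 24^{2} - 2808}{22020} = 28207 \cdot \frac{1}{34685} + \left(-5320 + 576 - 2808\right) \frac{1}{22020} = \frac{28207}{34685} - \frac{1888}{5505} = \frac{17958851}{38188185}$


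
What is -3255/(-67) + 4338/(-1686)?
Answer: 866214/18827 ≈ 46.009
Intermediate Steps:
-3255/(-67) + 4338/(-1686) = -3255*(-1/67) + 4338*(-1/1686) = 3255/67 - 723/281 = 866214/18827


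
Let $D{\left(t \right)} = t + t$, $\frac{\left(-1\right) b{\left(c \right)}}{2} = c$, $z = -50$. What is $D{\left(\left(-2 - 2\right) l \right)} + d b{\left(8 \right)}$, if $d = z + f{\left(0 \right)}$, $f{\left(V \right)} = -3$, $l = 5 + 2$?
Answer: $792$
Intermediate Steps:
$l = 7$
$b{\left(c \right)} = - 2 c$
$d = -53$ ($d = -50 - 3 = -53$)
$D{\left(t \right)} = 2 t$
$D{\left(\left(-2 - 2\right) l \right)} + d b{\left(8 \right)} = 2 \left(-2 - 2\right) 7 - 53 \left(\left(-2\right) 8\right) = 2 \left(\left(-4\right) 7\right) - -848 = 2 \left(-28\right) + 848 = -56 + 848 = 792$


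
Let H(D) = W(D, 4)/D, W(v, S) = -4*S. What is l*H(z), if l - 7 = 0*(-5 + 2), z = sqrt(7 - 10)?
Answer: 112*I*sqrt(3)/3 ≈ 64.663*I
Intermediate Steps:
z = I*sqrt(3) (z = sqrt(-3) = I*sqrt(3) ≈ 1.732*I)
H(D) = -16/D (H(D) = (-4*4)/D = -16/D)
l = 7 (l = 7 + 0*(-5 + 2) = 7 + 0*(-3) = 7 + 0 = 7)
l*H(z) = 7*(-16*(-I*sqrt(3)/3)) = 7*(-(-16)*I*sqrt(3)/3) = 7*(16*I*sqrt(3)/3) = 112*I*sqrt(3)/3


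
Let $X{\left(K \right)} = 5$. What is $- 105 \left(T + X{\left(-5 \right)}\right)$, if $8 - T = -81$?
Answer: $-9870$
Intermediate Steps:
$T = 89$ ($T = 8 - -81 = 8 + 81 = 89$)
$- 105 \left(T + X{\left(-5 \right)}\right) = - 105 \left(89 + 5\right) = \left(-105\right) 94 = -9870$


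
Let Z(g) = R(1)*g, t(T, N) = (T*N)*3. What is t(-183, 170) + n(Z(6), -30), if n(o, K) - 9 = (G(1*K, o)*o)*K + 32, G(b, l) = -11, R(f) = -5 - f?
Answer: -105169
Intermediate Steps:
t(T, N) = 3*N*T (t(T, N) = (N*T)*3 = 3*N*T)
Z(g) = -6*g (Z(g) = (-5 - 1*1)*g = (-5 - 1)*g = -6*g)
n(o, K) = 41 - 11*K*o (n(o, K) = 9 + ((-11*o)*K + 32) = 9 + (-11*K*o + 32) = 9 + (32 - 11*K*o) = 41 - 11*K*o)
t(-183, 170) + n(Z(6), -30) = 3*170*(-183) + (41 - 11*(-30)*(-6*6)) = -93330 + (41 - 11*(-30)*(-36)) = -93330 + (41 - 11880) = -93330 - 11839 = -105169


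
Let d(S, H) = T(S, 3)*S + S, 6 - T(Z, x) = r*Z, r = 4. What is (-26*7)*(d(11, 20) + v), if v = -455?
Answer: 156884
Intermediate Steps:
T(Z, x) = 6 - 4*Z
d(S, H) = S + S*(6 - 4*S) (d(S, H) = (6 - 4*S)*S + S = S*(6 - 4*S) + S = S + S*(6 - 4*S))
(-26*7)*(d(11, 20) + v) = (-26*7)*(11*(7 - 4*11) - 455) = -182*(11*(7 - 44) - 455) = -182*(11*(-37) - 455) = -182*(-407 - 455) = -182*(-862) = 156884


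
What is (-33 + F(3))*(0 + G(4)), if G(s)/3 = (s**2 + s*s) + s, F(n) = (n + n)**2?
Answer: 324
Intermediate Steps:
F(n) = 4*n**2 (F(n) = (2*n)**2 = 4*n**2)
G(s) = 3*s + 6*s**2 (G(s) = 3*((s**2 + s*s) + s) = 3*((s**2 + s**2) + s) = 3*(2*s**2 + s) = 3*(s + 2*s**2) = 3*s + 6*s**2)
(-33 + F(3))*(0 + G(4)) = (-33 + 4*3**2)*(0 + 3*4*(1 + 2*4)) = (-33 + 4*9)*(0 + 3*4*(1 + 8)) = (-33 + 36)*(0 + 3*4*9) = 3*(0 + 108) = 3*108 = 324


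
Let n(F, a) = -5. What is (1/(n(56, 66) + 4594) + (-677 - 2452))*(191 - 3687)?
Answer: 50198994080/4589 ≈ 1.0939e+7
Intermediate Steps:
(1/(n(56, 66) + 4594) + (-677 - 2452))*(191 - 3687) = (1/(-5 + 4594) + (-677 - 2452))*(191 - 3687) = (1/4589 - 3129)*(-3496) = -14358980/4589*(-3496) = 50198994080/4589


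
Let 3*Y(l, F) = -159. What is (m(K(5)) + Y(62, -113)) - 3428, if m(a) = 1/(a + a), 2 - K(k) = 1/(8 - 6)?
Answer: -10442/3 ≈ -3480.7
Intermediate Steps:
K(k) = 3/2 (K(k) = 2 - 1/(8 - 6) = 2 - 1/2 = 2 - 1*½ = 2 - ½ = 3/2)
Y(l, F) = -53 (Y(l, F) = (⅓)*(-159) = -53)
m(a) = 1/(2*a)
(m(K(5)) + Y(62, -113)) - 3428 = (1/(2*(3/2)) - 53) - 3428 = ((½)*(⅔) - 53) - 3428 = (⅓ - 53) - 3428 = -158/3 - 3428 = -10442/3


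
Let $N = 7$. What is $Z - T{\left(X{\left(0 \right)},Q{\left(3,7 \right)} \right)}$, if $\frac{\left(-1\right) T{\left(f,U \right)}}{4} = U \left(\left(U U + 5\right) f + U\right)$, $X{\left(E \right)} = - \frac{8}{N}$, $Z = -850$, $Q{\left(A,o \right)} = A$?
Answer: $-1006$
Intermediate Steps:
$X{\left(E \right)} = - \frac{8}{7}$
$T{\left(f,U \right)} = - 4 U \left(U + f \left(5 + U^{2}\right)\right)$ ($T{\left(f,U \right)} = - 4 U \left(\left(U U + 5\right) f + U\right) = - 4 U \left(\left(U^{2} + 5\right) f + U\right) = - 4 U \left(\left(5 + U^{2}\right) f + U\right) = - 4 U \left(f \left(5 + U^{2}\right) + U\right) = - 4 U \left(U + f \left(5 + U^{2}\right)\right)$)
$Z - T{\left(X{\left(0 \right)},Q{\left(3,7 \right)} \right)} = -850 - \left(-4\right) 3 \left(3 + 5 \left(- \frac{8}{7}\right) - \frac{8 \cdot 3^{2}}{7}\right) = -850 - \left(-4\right) 3 \left(3 - \frac{40}{7} - \frac{72}{7}\right) = -850 - \left(-4\right) 3 \left(-13\right) = -850 - 156 = -1006$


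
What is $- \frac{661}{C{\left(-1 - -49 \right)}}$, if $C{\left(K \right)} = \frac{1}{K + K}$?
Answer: $-63456$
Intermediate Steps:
$C{\left(K \right)} = \frac{1}{2 K}$
$- \frac{661}{C{\left(-1 - -49 \right)}} = - \frac{661}{\frac{1}{2} \frac{1}{-1 - -49}} = - \frac{661}{\frac{1}{2} \frac{1}{-1 + 49}} = - \frac{661}{\frac{1}{2} \cdot \frac{1}{48}} = - 661 \frac{1}{\frac{1}{96}} = \left(-661\right) 96 = -63456$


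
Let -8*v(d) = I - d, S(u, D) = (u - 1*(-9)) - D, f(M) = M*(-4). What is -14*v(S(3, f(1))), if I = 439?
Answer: 2961/4 ≈ 740.25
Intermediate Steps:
f(M) = -4*M
S(u, D) = 9 + u - D (S(u, D) = (u + 9) - D = (9 + u) - D = 9 + u - D)
v(d) = -439/8 + d/8 (v(d) = -(439 - d)/8 = -439/8 + d/8)
-14*v(S(3, f(1))) = -14*(-439/8 + (9 + 3 - (-4))/8) = -14*(-439/8 + (9 + 3 - 1*(-4))/8) = -14*(-439/8 + (9 + 3 + 4)/8) = -14*(-439/8 + (⅛)*16) = -14*(-439/8 + 2) = -14*(-423/8) = 2961/4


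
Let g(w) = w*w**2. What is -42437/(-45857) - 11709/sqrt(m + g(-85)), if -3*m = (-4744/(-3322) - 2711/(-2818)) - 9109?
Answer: 42437/45857 + 11709*I*sqrt(120494867207655841890)/8580975686935 ≈ 0.92542 + 14.978*I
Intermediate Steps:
g(w) = w**3
m = 42625290815/14042094 (m = -((-4744/(-3322) - 2711/(-2818)) - 9109)/3 = -((-4744*(-1/3322) - 2711*(-1/2818)) - 9109)/3 = -((2372/1661 + 2711/2818) - 9109)/3 = -(11187267/4680698 - 9109)/3 = -1/3*(-42625290815/4680698) = 42625290815/14042094 ≈ 3035.5)
-42437/(-45857) - 11709/sqrt(m + g(-85)) = -42437/(-45857) - 11709/sqrt(42625290815/14042094 + (-85)**3) = -42437*(-1/45857) - 11709/sqrt(42625290815/14042094 - 614125) = 42437/45857 - 11709*(-I*sqrt(120494867207655841890)/8580975686935) = 42437/45857 - (-11709)*I*sqrt(120494867207655841890)/8580975686935 = 42437/45857 + 11709*I*sqrt(120494867207655841890)/8580975686935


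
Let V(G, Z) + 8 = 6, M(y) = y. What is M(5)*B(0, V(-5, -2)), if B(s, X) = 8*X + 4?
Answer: -60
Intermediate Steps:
V(G, Z) = -2 (V(G, Z) = -8 + 6 = -2)
B(s, X) = 4 + 8*X
M(5)*B(0, V(-5, -2)) = 5*(4 + 8*(-2)) = 5*(4 - 16) = 5*(-12) = -60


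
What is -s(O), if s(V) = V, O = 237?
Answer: -237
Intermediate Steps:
-s(O) = -1*237 = -237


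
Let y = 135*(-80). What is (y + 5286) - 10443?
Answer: -15957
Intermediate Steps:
y = -10800
(y + 5286) - 10443 = (-10800 + 5286) - 10443 = -5514 - 10443 = -15957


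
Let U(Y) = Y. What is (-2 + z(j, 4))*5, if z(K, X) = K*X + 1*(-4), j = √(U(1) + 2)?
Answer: -30 + 20*√3 ≈ 4.6410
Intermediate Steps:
j = √3 (j = √(1 + 2) = √3 ≈ 1.7320)
z(K, X) = -4 + K*X (z(K, X) = K*X - 4 = -4 + K*X)
(-2 + z(j, 4))*5 = (-2 + (-4 + √3*4))*5 = (-2 + (-4 + 4*√3))*5 = (-6 + 4*√3)*5 = -30 + 20*√3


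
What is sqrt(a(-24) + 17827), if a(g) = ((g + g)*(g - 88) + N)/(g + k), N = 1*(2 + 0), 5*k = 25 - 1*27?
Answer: sqrt(65514122)/61 ≈ 132.69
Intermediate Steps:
k = -2/5 (k = (25 - 1*27)/5 = (25 - 27)/5 = (1/5)*(-2) = -2/5 ≈ -0.40000)
N = 2 (N = 1*2 = 2)
a(g) = (2 + 2*g*(-88 + g))/(-2/5 + g) (a(g) = ((g + g)*(g - 88) + 2)/(g - 2/5) = ((2*g)*(-88 + g) + 2)/(-2/5 + g) = (2*g*(-88 + g) + 2)/(-2/5 + g) = (2 + 2*g*(-88 + g))/(-2/5 + g))
sqrt(a(-24) + 17827) = sqrt(10*(1 + (-24)**2 - 88*(-24))/(-2 + 5*(-24)) + 17827) = sqrt(10*(1 + 576 + 2112)/(-2 - 120) + 17827) = sqrt(10*2689/(-122) + 17827) = sqrt(10*(-1/122)*2689 + 17827) = sqrt(-13445/61 + 17827) = sqrt(1074002/61) = sqrt(65514122)/61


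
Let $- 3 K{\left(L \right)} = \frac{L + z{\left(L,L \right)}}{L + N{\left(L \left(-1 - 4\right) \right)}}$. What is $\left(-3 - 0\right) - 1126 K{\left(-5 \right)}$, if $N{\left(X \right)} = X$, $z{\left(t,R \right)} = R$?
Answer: $- \frac{572}{3} \approx -190.67$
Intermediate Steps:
$K{\left(L \right)} = \frac{1}{6}$ ($K{\left(L \right)} = - \frac{\left(L + L\right) \frac{1}{L + L \left(-1 - 4\right)}}{3} = - \frac{2 L \frac{1}{L + L \left(-1 - 4\right)}}{3} = - \frac{2 L \frac{1}{L + L \left(-5\right)}}{3} = - \frac{2 L \frac{1}{L - 5 L}}{3} = - \frac{2 L \frac{1}{\left(-4\right) L}}{3} = - \frac{2 L \left(- \frac{1}{4 L}\right)}{3} = \left(- \frac{1}{3}\right) \left(- \frac{1}{2}\right) = \frac{1}{6}$)
$\left(-3 - 0\right) - 1126 K{\left(-5 \right)} = \left(-3 - 0\right) - \frac{563}{3} = \left(-3 + 0\right) - \frac{563}{3} = -3 - \frac{563}{3} = - \frac{572}{3}$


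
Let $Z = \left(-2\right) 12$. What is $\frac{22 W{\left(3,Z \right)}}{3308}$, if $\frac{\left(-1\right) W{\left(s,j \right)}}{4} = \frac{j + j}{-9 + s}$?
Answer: $- \frac{176}{827} \approx -0.21282$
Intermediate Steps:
$Z = -24$
$W{\left(s,j \right)} = - \frac{8 j}{-9 + s}$ ($W{\left(s,j \right)} = - 4 \frac{j + j}{-9 + s} = - 4 \frac{2 j}{-9 + s} = - \frac{8 j}{-9 + s}$)
$\frac{22 W{\left(3,Z \right)}}{3308} = \frac{22 \left(\left(-8\right) \left(-24\right) \frac{1}{-9 + 3}\right)}{3308} = 22 \left(\left(-8\right) \left(-24\right) \frac{1}{-6}\right) \frac{1}{3308} = 22 \left(\left(-8\right) \left(-24\right) \left(- \frac{1}{6}\right)\right) \frac{1}{3308} = 22 \left(-32\right) \frac{1}{3308} = \left(-704\right) \frac{1}{3308} = - \frac{176}{827}$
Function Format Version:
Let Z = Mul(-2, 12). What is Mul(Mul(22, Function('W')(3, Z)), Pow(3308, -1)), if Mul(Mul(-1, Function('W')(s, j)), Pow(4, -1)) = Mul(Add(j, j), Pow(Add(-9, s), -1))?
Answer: Rational(-176, 827) ≈ -0.21282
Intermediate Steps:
Z = -24
Function('W')(s, j) = Mul(-8, j, Pow(Add(-9, s), -1)) (Function('W')(s, j) = Mul(-4, Mul(Add(j, j), Pow(Add(-9, s), -1))) = Mul(-4, Mul(Mul(2, j), Pow(Add(-9, s), -1))) = Mul(-4, Mul(2, j, Pow(Add(-9, s), -1))) = Mul(-8, j, Pow(Add(-9, s), -1)))
Mul(Mul(22, Function('W')(3, Z)), Pow(3308, -1)) = Mul(Mul(22, Mul(-8, -24, Pow(Add(-9, 3), -1))), Pow(3308, -1)) = Mul(Mul(22, Mul(-8, -24, Pow(-6, -1))), Rational(1, 3308)) = Mul(Mul(22, Mul(-8, -24, Rational(-1, 6))), Rational(1, 3308)) = Mul(Mul(22, -32), Rational(1, 3308)) = Mul(-704, Rational(1, 3308)) = Rational(-176, 827)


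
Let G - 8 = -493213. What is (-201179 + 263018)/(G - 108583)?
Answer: -20613/200596 ≈ -0.10276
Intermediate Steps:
G = -493205 (G = 8 - 493213 = -493205)
(-201179 + 263018)/(G - 108583) = (-201179 + 263018)/(-493205 - 108583) = 61839/(-601788) = 61839*(-1/601788) = -20613/200596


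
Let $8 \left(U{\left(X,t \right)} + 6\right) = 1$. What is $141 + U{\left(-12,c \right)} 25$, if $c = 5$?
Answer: $- \frac{47}{8} \approx -5.875$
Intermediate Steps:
$U{\left(X,t \right)} = - \frac{47}{8}$ ($U{\left(X,t \right)} = -6 + \frac{1}{8} \cdot 1 = -6 + \frac{1}{8} = - \frac{47}{8}$)
$141 + U{\left(-12,c \right)} 25 = 141 - \frac{1175}{8} = - \frac{47}{8}$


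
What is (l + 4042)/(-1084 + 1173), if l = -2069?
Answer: 1973/89 ≈ 22.169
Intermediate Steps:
(l + 4042)/(-1084 + 1173) = (-2069 + 4042)/(-1084 + 1173) = 1973/89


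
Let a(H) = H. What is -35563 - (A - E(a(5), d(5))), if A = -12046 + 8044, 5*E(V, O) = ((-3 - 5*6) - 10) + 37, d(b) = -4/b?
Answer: -157811/5 ≈ -31562.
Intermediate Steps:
E(V, O) = -6/5 (E(V, O) = (((-3 - 5*6) - 10) + 37)/5 = (((-3 - 30) - 10) + 37)/5 = ((-33 - 10) + 37)/5 = (-43 + 37)/5 = (⅕)*(-6) = -6/5)
A = -4002
-35563 - (A - E(a(5), d(5))) = -35563 - (-4002 - 1*(-6/5)) = -35563 - (-4002 + 6/5) = -35563 - 1*(-20004/5) = -35563 + 20004/5 = -157811/5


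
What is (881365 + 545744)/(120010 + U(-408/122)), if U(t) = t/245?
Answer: 21328144005/1793549246 ≈ 11.892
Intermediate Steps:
U(t) = t/245 (U(t) = t*(1/245) = t/245)
(881365 + 545744)/(120010 + U(-408/122)) = (881365 + 545744)/(120010 + (-408/122)/245) = 1427109/(120010 + (-408*1/122)/245) = 1427109/(120010 + (1/245)*(-204/61)) = 1427109/(120010 - 204/14945) = 1427109/(1793549246/14945) = 1427109*(14945/1793549246) = 21328144005/1793549246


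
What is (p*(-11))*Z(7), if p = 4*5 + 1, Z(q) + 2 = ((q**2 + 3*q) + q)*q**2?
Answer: -871101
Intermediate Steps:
Z(q) = -2 + q**2*(q**2 + 4*q) (Z(q) = -2 + ((q**2 + 3*q) + q)*q**2 = -2 + (q**2 + 4*q)*q**2 = -2 + q**2*(q**2 + 4*q))
p = 21 (p = 20 + 1 = 21)
(p*(-11))*Z(7) = (21*(-11))*(-2 + 7**4 + 4*7**3) = -231*(-2 + 2401 + 4*343) = -231*(-2 + 2401 + 1372) = -231*3771 = -871101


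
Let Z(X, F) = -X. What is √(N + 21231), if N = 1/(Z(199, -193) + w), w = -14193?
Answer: √1099392470498/7196 ≈ 145.71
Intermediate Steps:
N = -1/14392 (N = 1/(-1*199 - 14193) = 1/(-199 - 14193) = 1/(-14392) = -1/14392 ≈ -6.9483e-5)
√(N + 21231) = √(-1/14392 + 21231) = √(305556551/14392) = √1099392470498/7196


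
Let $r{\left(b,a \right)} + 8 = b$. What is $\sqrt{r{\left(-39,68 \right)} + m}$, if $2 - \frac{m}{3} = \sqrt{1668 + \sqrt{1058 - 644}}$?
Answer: $\sqrt{-41 - 3 \sqrt{3} \sqrt{556 + \sqrt{46}}} \approx 12.817 i$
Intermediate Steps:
$r{\left(b,a \right)} = -8 + b$
$m = 6 - 3 \sqrt{1668 + 3 \sqrt{46}}$ ($m = 6 - 3 \sqrt{1668 + \sqrt{1058 - 644}} = 6 - 3 \sqrt{1668 + \sqrt{414}} = 6 - 3 \sqrt{1668 + 3 \sqrt{46}} \approx -117.27$)
$\sqrt{r{\left(-39,68 \right)} + m} = \sqrt{\left(-8 - 39\right) + \left(6 - 3 \sqrt{1668 + 3 \sqrt{46}}\right)} = \sqrt{-47 + \left(6 - 3 \sqrt{1668 + 3 \sqrt{46}}\right)} = \sqrt{-41 - 3 \sqrt{1668 + 3 \sqrt{46}}}$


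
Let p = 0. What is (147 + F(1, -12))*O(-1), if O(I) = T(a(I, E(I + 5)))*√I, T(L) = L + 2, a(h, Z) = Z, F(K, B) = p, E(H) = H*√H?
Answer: 1470*I ≈ 1470.0*I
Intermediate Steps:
E(H) = H^(3/2)
F(K, B) = 0
T(L) = 2 + L
O(I) = √I*(2 + (5 + I)^(3/2)) (O(I) = (2 + (I + 5)^(3/2))*√I = (2 + (5 + I)^(3/2))*√I = √I*(2 + (5 + I)^(3/2)))
(147 + F(1, -12))*O(-1) = (147 + 0)*(√(-1)*(2 + (5 - 1)^(3/2))) = 147*(I*(2 + 4^(3/2))) = 147*(I*(2 + 8)) = 147*(I*10) = 147*(10*I) = 1470*I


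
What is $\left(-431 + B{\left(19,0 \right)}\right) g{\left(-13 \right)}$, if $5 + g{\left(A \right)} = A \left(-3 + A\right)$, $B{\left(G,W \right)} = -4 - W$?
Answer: $-88305$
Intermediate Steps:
$g{\left(A \right)} = -5 + A \left(-3 + A\right)$
$\left(-431 + B{\left(19,0 \right)}\right) g{\left(-13 \right)} = \left(-431 - 4\right) \left(-5 + \left(-13\right)^{2} - -39\right) = \left(-431 + \left(-4 + 0\right)\right) \left(-5 + 169 + 39\right) = \left(-431 - 4\right) 203 = \left(-435\right) 203 = -88305$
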